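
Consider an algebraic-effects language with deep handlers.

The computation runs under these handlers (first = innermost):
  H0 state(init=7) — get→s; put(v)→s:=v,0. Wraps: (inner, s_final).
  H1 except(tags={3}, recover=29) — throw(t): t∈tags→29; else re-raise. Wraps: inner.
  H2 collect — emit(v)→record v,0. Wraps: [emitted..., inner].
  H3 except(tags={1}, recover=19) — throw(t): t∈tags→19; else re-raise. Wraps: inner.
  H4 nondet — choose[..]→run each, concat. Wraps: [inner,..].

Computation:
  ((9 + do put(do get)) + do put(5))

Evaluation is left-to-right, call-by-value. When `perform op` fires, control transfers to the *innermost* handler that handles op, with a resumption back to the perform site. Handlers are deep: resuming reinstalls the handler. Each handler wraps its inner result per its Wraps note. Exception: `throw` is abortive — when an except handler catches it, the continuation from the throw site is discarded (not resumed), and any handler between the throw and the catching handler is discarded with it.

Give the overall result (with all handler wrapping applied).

Working:
get @ H0 ⇒ 7
put(7) @ H0 ⇒ s:=7
put(5) @ H0 ⇒ s:=5
H0 returns (9, 5)
H1 returns (9, 5)
H2 returns [(9, 5)]
H3 returns [(9, 5)]
H4 returns [[(9, 5)]]
= [[(9, 5)]]

Answer: [[(9, 5)]]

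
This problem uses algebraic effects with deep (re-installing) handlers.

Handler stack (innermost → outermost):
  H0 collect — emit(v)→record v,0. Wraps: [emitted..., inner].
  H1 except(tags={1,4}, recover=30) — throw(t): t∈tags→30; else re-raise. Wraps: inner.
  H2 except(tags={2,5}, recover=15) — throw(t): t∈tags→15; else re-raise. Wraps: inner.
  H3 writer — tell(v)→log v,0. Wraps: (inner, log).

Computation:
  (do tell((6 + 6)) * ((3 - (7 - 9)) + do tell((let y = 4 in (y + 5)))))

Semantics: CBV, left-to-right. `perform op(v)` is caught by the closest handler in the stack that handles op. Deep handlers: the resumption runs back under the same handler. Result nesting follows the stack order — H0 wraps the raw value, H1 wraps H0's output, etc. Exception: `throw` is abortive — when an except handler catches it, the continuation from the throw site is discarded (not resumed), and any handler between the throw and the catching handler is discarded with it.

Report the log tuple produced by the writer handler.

Answer: (12, 9)

Working:
tell(12) @ H3 ⇒ log+=12
tell(9) @ H3 ⇒ log+=9
H0 returns [0]
H1 returns [0]
H2 returns [0]
H3 returns ([0], (12, 9))
= ([0], (12, 9))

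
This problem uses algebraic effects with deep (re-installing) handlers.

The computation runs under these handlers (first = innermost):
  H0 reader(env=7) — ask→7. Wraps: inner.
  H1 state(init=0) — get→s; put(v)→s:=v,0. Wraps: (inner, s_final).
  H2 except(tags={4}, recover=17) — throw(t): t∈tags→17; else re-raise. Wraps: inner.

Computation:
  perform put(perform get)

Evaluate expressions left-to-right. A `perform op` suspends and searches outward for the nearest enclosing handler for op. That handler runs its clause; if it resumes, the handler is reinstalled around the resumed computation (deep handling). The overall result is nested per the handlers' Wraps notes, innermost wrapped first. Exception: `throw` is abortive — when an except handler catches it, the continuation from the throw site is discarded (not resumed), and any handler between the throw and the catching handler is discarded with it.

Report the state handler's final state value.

Answer: 0

Evaluation trace:
get @ H1 ⇒ 0
put(0) @ H1 ⇒ s:=0
H0 returns 0
H1 returns (0, 0)
H2 returns (0, 0)
= (0, 0)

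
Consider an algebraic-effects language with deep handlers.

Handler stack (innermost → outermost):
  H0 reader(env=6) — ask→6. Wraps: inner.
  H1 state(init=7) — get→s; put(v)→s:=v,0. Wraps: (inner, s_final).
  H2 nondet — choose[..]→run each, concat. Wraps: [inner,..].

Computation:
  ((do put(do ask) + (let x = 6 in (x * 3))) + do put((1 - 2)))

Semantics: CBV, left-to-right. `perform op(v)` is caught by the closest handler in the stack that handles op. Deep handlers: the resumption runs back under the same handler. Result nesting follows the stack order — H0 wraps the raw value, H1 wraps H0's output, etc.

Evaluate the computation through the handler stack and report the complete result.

Evaluation trace:
ask @ H0 ⇒ 6
put(6) @ H1 ⇒ s:=6
put(-1) @ H1 ⇒ s:=-1
H0 returns 18
H1 returns (18, -1)
H2 returns [(18, -1)]
= [(18, -1)]

Answer: [(18, -1)]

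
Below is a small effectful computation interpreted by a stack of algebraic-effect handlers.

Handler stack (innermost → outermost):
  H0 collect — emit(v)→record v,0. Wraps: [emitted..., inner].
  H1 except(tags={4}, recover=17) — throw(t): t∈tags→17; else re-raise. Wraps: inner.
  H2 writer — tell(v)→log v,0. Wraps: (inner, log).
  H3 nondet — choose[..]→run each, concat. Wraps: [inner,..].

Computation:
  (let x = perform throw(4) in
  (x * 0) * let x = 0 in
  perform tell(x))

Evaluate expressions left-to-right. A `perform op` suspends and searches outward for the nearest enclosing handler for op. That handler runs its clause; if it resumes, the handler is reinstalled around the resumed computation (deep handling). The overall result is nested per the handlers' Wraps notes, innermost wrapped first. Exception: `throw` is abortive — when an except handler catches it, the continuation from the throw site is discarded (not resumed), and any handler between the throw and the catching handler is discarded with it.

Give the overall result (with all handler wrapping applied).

Answer: [(17, ())]

Evaluation trace:
throw(4) @ H1 caught ⇒ 17
H2 returns (17, ())
H3 returns [(17, ())]
= [(17, ())]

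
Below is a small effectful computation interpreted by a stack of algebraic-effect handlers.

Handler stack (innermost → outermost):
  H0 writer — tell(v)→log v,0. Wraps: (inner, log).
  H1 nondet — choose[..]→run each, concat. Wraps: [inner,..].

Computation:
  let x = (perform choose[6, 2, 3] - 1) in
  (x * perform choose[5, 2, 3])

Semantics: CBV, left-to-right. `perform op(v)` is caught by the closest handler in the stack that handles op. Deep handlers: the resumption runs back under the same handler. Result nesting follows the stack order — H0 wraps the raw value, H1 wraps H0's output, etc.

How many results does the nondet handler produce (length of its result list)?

Answer: 9

Working:
choose[6, 2, 3] @ H1
  branch[0] choose=6:
    choose[5, 2, 3] @ H1
      branch[0] choose=5:
        H0 returns (25, ())
        H1 returns [(25, ())]
      branch[1] choose=2:
        H0 returns (10, ())
        H1 returns [(10, ())]
      branch[2] choose=3:
        H0 returns (15, ())
        H1 returns [(15, ())]
  branch[1] choose=2:
    choose[5, 2, 3] @ H1
      branch[0] choose=5:
        H0 returns (5, ())
        H1 returns [(5, ())]
      branch[1] choose=2:
        H0 returns (2, ())
        H1 returns [(2, ())]
      branch[2] choose=3:
        H0 returns (3, ())
        H1 returns [(3, ())]
  branch[2] choose=3:
    choose[5, 2, 3] @ H1
      branch[0] choose=5:
        H0 returns (10, ())
        H1 returns [(10, ())]
      branch[1] choose=2:
        H0 returns (4, ())
        H1 returns [(4, ())]
      branch[2] choose=3:
        H0 returns (6, ())
        H1 returns [(6, ())]
= [(25, ()), (10, ()), (15, ()), (5, ()), (2, ()), (3, ()), (10, ()), (4, ()), (6, ())]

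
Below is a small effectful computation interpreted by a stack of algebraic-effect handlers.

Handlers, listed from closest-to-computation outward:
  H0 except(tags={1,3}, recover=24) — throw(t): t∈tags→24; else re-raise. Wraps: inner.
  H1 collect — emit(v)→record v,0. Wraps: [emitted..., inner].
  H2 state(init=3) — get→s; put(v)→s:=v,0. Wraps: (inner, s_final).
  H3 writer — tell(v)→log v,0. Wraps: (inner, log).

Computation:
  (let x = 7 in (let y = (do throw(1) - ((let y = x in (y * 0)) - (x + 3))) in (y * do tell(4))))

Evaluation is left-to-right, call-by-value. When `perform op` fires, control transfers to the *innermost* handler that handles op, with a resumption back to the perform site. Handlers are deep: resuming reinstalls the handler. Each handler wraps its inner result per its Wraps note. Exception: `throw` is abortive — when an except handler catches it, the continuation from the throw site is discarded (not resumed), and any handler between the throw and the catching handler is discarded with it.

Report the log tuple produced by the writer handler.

Answer: ()

Evaluation trace:
throw(1) @ H0 caught ⇒ 24
H1 returns [24]
H2 returns ([24], 3)
H3 returns (([24], 3), ())
= (([24], 3), ())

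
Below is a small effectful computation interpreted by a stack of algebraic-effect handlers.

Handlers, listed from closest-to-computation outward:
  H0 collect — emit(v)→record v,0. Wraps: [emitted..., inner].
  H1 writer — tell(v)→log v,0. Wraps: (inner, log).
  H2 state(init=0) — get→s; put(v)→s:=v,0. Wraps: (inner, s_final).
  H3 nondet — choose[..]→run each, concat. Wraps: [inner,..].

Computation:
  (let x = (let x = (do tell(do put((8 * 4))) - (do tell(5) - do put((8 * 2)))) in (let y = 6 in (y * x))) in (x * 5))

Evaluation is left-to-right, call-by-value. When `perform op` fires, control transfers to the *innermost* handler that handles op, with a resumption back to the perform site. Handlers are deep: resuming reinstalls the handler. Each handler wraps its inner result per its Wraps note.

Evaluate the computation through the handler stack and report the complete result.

Answer: [(([0], (0, 5)), 16)]

Working:
put(32) @ H2 ⇒ s:=32
tell(0) @ H1 ⇒ log+=0
tell(5) @ H1 ⇒ log+=5
put(16) @ H2 ⇒ s:=16
H0 returns [0]
H1 returns ([0], (0, 5))
H2 returns (([0], (0, 5)), 16)
H3 returns [(([0], (0, 5)), 16)]
= [(([0], (0, 5)), 16)]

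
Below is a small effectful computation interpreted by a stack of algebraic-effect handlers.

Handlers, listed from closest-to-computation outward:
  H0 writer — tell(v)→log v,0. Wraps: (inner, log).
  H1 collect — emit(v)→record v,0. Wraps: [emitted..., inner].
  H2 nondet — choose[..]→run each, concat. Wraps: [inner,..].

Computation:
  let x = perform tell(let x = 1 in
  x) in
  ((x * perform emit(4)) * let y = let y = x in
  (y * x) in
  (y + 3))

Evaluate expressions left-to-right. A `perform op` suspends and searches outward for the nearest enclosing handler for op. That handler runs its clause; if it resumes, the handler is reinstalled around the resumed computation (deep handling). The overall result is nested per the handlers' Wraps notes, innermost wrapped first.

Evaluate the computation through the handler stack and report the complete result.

Answer: [[4, (0, (1))]]

Evaluation trace:
tell(1) @ H0 ⇒ log+=1
emit(4) @ H1 ⇒ out+=4
H0 returns (0, (1))
H1 returns [4, (0, (1))]
H2 returns [[4, (0, (1))]]
= [[4, (0, (1))]]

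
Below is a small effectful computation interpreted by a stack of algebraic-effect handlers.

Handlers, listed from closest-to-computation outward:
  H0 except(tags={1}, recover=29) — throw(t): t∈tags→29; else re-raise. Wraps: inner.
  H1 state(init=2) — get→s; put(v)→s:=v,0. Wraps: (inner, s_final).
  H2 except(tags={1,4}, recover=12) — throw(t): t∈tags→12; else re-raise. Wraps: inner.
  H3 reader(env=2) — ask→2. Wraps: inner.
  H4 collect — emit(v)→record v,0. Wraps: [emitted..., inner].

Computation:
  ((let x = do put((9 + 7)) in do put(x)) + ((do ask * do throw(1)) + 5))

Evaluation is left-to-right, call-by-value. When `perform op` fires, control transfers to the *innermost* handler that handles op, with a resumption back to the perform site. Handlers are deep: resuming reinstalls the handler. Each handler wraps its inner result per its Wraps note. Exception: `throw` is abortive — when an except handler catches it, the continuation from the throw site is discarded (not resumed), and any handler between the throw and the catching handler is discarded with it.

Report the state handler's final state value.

Working:
put(16) @ H1 ⇒ s:=16
put(0) @ H1 ⇒ s:=0
ask @ H3 ⇒ 2
throw(1) @ H0 caught ⇒ 29
H1 returns (29, 0)
H2 returns (29, 0)
H3 returns (29, 0)
H4 returns [(29, 0)]
= [(29, 0)]

Answer: 0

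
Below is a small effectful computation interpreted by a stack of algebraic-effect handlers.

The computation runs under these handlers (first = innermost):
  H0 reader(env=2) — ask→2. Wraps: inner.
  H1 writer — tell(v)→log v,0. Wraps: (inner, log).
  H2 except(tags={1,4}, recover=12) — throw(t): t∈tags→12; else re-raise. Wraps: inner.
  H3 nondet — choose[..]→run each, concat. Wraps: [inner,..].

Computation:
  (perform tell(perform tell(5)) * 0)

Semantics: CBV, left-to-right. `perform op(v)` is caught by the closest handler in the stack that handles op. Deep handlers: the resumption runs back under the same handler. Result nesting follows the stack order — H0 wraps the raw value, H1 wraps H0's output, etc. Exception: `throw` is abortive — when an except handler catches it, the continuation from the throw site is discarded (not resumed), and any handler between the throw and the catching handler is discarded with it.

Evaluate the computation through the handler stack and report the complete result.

Evaluation trace:
tell(5) @ H1 ⇒ log+=5
tell(0) @ H1 ⇒ log+=0
H0 returns 0
H1 returns (0, (5, 0))
H2 returns (0, (5, 0))
H3 returns [(0, (5, 0))]
= [(0, (5, 0))]

Answer: [(0, (5, 0))]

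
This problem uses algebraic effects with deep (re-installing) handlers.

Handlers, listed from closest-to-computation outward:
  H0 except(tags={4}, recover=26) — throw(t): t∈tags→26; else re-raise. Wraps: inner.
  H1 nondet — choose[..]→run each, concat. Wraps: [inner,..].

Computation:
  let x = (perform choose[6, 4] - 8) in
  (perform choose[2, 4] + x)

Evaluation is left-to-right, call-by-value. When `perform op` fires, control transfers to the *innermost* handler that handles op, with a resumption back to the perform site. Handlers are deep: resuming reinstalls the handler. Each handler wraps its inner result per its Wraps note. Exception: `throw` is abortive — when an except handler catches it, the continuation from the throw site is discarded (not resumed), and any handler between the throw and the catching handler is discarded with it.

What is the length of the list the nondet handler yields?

Working:
choose[6, 4] @ H1
  branch[0] choose=6:
    choose[2, 4] @ H1
      branch[0] choose=2:
        H0 returns 0
        H1 returns [0]
      branch[1] choose=4:
        H0 returns 2
        H1 returns [2]
  branch[1] choose=4:
    choose[2, 4] @ H1
      branch[0] choose=2:
        H0 returns -2
        H1 returns [-2]
      branch[1] choose=4:
        H0 returns 0
        H1 returns [0]
= [0, 2, -2, 0]

Answer: 4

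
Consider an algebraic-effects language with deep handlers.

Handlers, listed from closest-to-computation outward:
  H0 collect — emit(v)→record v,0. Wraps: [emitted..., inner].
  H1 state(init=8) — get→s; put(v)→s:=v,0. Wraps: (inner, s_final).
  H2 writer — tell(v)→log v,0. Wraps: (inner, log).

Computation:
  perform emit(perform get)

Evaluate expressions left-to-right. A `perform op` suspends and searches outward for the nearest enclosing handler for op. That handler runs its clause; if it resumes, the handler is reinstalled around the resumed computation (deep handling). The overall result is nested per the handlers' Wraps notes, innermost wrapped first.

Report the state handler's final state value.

Step-by-step:
get @ H1 ⇒ 8
emit(8) @ H0 ⇒ out+=8
H0 returns [8, 0]
H1 returns ([8, 0], 8)
H2 returns (([8, 0], 8), ())
= (([8, 0], 8), ())

Answer: 8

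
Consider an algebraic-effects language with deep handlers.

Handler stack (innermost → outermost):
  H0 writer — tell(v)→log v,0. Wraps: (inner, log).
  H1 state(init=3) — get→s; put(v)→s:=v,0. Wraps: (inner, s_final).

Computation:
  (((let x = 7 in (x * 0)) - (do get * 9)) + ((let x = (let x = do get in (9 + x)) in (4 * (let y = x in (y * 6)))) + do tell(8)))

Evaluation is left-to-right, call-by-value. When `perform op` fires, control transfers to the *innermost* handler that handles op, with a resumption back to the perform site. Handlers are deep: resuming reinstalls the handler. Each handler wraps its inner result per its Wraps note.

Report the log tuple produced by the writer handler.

Answer: (8)

Evaluation trace:
get @ H1 ⇒ 3
get @ H1 ⇒ 3
tell(8) @ H0 ⇒ log+=8
H0 returns (261, (8))
H1 returns ((261, (8)), 3)
= ((261, (8)), 3)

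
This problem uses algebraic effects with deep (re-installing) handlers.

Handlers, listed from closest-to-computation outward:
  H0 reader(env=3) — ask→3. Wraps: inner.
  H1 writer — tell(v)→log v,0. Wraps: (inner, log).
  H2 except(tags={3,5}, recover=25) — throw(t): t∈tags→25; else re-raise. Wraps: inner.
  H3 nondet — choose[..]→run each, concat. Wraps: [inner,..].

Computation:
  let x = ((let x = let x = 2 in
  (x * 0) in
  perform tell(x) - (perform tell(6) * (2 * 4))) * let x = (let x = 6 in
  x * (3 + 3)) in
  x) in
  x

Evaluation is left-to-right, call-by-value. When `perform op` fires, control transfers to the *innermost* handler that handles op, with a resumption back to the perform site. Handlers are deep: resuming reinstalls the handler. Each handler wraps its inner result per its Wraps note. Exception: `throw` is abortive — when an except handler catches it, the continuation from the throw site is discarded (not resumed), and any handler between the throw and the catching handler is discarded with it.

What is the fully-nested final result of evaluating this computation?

Step-by-step:
tell(0) @ H1 ⇒ log+=0
tell(6) @ H1 ⇒ log+=6
H0 returns 0
H1 returns (0, (0, 6))
H2 returns (0, (0, 6))
H3 returns [(0, (0, 6))]
= [(0, (0, 6))]

Answer: [(0, (0, 6))]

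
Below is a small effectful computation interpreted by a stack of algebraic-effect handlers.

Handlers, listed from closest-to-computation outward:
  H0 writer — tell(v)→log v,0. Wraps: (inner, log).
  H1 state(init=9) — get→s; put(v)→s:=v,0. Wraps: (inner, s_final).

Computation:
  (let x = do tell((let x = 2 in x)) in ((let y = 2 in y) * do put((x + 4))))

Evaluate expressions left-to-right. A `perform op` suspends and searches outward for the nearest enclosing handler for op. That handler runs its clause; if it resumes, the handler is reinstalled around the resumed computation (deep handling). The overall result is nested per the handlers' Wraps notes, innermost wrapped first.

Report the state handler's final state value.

Step-by-step:
tell(2) @ H0 ⇒ log+=2
put(4) @ H1 ⇒ s:=4
H0 returns (0, (2))
H1 returns ((0, (2)), 4)
= ((0, (2)), 4)

Answer: 4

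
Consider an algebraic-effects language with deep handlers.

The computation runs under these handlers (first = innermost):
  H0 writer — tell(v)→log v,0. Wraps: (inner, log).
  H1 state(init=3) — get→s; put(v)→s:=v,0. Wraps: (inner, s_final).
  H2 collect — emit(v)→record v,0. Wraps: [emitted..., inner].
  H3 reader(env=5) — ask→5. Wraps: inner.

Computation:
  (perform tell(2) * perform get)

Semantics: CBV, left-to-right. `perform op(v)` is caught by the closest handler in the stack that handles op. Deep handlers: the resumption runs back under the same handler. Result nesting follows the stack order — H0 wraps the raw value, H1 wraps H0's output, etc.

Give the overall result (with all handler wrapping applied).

Answer: [((0, (2)), 3)]

Working:
tell(2) @ H0 ⇒ log+=2
get @ H1 ⇒ 3
H0 returns (0, (2))
H1 returns ((0, (2)), 3)
H2 returns [((0, (2)), 3)]
H3 returns [((0, (2)), 3)]
= [((0, (2)), 3)]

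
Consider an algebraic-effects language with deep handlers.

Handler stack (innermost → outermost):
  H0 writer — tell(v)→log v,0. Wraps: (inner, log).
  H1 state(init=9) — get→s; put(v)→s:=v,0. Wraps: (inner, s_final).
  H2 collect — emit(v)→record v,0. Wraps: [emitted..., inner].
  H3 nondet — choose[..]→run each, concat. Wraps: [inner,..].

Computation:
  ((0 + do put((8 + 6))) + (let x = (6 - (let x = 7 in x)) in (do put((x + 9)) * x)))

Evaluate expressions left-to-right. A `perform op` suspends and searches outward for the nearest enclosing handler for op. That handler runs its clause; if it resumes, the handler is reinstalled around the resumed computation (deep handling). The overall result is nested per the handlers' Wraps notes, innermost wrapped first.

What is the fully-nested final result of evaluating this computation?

Answer: [[((0, ()), 8)]]

Evaluation trace:
put(14) @ H1 ⇒ s:=14
put(8) @ H1 ⇒ s:=8
H0 returns (0, ())
H1 returns ((0, ()), 8)
H2 returns [((0, ()), 8)]
H3 returns [[((0, ()), 8)]]
= [[((0, ()), 8)]]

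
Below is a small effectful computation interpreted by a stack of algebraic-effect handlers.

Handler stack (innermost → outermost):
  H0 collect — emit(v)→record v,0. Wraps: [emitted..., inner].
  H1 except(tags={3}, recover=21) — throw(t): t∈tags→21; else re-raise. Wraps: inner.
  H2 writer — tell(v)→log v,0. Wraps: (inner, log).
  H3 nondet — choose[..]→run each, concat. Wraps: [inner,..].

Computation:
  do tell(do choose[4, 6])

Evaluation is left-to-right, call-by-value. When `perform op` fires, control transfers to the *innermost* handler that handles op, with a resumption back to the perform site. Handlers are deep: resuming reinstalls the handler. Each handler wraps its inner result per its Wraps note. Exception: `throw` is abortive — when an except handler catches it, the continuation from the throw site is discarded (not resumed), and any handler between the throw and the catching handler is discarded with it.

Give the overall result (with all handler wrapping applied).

Step-by-step:
choose[4, 6] @ H3
  branch[0] choose=4:
    tell(4) @ H2 ⇒ log+=4
    H0 returns [0]
    H1 returns [0]
    H2 returns ([0], (4))
    H3 returns [([0], (4))]
  branch[1] choose=6:
    tell(6) @ H2 ⇒ log+=6
    H0 returns [0]
    H1 returns [0]
    H2 returns ([0], (6))
    H3 returns [([0], (6))]
= [([0], (4)), ([0], (6))]

Answer: [([0], (4)), ([0], (6))]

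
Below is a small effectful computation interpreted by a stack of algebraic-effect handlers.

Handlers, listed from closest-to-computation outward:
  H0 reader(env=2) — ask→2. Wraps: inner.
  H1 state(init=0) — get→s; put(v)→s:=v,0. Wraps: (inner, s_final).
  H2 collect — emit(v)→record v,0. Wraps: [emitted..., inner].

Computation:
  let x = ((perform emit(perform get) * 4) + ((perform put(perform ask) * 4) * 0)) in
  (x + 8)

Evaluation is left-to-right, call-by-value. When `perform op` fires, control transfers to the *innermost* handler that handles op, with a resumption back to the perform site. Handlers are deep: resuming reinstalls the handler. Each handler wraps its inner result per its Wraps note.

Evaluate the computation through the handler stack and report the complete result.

Working:
get @ H1 ⇒ 0
emit(0) @ H2 ⇒ out+=0
ask @ H0 ⇒ 2
put(2) @ H1 ⇒ s:=2
H0 returns 8
H1 returns (8, 2)
H2 returns [0, (8, 2)]
= [0, (8, 2)]

Answer: [0, (8, 2)]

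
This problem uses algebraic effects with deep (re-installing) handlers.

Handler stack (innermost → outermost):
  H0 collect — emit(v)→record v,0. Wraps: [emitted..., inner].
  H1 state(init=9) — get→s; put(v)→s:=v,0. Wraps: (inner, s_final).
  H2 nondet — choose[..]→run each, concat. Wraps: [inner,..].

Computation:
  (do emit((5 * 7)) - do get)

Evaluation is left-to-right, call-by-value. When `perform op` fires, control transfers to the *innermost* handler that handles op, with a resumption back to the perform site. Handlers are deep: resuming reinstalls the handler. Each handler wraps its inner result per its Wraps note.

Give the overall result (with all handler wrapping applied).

Answer: [([35, -9], 9)]

Evaluation trace:
emit(35) @ H0 ⇒ out+=35
get @ H1 ⇒ 9
H0 returns [35, -9]
H1 returns ([35, -9], 9)
H2 returns [([35, -9], 9)]
= [([35, -9], 9)]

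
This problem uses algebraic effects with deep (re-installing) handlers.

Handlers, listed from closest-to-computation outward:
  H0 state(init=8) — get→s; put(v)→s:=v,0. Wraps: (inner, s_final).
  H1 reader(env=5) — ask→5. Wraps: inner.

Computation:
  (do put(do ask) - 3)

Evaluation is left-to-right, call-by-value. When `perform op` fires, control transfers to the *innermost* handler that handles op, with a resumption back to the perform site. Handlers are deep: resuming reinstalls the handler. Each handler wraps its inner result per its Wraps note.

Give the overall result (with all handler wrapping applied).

Evaluation trace:
ask @ H1 ⇒ 5
put(5) @ H0 ⇒ s:=5
H0 returns (-3, 5)
H1 returns (-3, 5)
= (-3, 5)

Answer: (-3, 5)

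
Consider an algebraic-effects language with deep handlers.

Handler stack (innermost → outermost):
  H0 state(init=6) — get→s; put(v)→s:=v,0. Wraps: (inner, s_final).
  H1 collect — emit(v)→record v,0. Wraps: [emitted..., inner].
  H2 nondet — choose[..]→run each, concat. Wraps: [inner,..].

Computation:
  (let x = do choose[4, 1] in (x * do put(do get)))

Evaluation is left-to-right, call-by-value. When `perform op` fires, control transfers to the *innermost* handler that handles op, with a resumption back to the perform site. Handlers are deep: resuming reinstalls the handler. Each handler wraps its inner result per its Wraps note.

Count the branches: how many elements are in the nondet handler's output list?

Evaluation trace:
choose[4, 1] @ H2
  branch[0] choose=4:
    get @ H0 ⇒ 6
    put(6) @ H0 ⇒ s:=6
    H0 returns (0, 6)
    H1 returns [(0, 6)]
    H2 returns [[(0, 6)]]
  branch[1] choose=1:
    get @ H0 ⇒ 6
    put(6) @ H0 ⇒ s:=6
    H0 returns (0, 6)
    H1 returns [(0, 6)]
    H2 returns [[(0, 6)]]
= [[(0, 6)], [(0, 6)]]

Answer: 2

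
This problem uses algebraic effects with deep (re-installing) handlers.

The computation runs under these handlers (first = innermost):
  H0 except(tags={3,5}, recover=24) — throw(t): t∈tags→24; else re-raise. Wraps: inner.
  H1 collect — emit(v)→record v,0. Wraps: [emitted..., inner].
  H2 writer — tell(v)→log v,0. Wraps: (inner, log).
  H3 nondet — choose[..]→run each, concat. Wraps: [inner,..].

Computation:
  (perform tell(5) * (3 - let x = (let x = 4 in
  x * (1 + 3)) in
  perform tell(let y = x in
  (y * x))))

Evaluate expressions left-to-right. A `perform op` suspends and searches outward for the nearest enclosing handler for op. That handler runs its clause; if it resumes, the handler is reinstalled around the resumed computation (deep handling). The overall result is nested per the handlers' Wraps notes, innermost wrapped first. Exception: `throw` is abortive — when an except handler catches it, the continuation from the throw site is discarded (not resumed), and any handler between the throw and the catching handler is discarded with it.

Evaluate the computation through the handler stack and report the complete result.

Answer: [([0], (5, 256))]

Working:
tell(5) @ H2 ⇒ log+=5
tell(256) @ H2 ⇒ log+=256
H0 returns 0
H1 returns [0]
H2 returns ([0], (5, 256))
H3 returns [([0], (5, 256))]
= [([0], (5, 256))]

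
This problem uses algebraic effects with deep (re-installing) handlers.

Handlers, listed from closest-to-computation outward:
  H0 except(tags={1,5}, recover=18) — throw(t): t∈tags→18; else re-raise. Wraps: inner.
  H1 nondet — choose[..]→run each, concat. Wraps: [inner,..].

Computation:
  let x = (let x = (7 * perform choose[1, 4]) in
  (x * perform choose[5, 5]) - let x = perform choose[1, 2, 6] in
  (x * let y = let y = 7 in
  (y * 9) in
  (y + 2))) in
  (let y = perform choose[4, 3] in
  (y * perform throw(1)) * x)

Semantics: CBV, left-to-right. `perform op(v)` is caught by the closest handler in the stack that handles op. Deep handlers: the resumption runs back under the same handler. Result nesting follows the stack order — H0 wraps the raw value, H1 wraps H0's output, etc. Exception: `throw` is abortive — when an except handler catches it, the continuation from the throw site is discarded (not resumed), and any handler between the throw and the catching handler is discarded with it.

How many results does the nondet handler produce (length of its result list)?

Evaluation trace:
choose[1, 4] @ H1
  branch[0] choose=1:
    choose[5, 5] @ H1
      branch[0] choose=5:
        choose[1, 2, 6] @ H1
          branch[0] choose=1:
            choose[4, 3] @ H1
              branch[0] choose=4:
                throw(1) @ H0 caught ⇒ 18
                H1 returns [18]
              branch[1] choose=3:
                throw(1) @ H0 caught ⇒ 18
                H1 returns [18]
          branch[1] choose=2:
            choose[4, 3] @ H1
              branch[0] choose=4:
                throw(1) @ H0 caught ⇒ 18
                H1 returns [18]
              branch[1] choose=3:
                throw(1) @ H0 caught ⇒ 18
                H1 returns [18]
          branch[2] choose=6:
            choose[4, 3] @ H1
              branch[0] choose=4:
                throw(1) @ H0 caught ⇒ 18
                H1 returns [18]
              branch[1] choose=3:
                throw(1) @ H0 caught ⇒ 18
                H1 returns [18]
      branch[1] choose=5:
        choose[1, 2, 6] @ H1
          branch[0] choose=1:
            choose[4, 3] @ H1
              branch[0] choose=4:
                throw(1) @ H0 caught ⇒ 18
                H1 returns [18]
              branch[1] choose=3:
                throw(1) @ H0 caught ⇒ 18
                H1 returns [18]
          branch[1] choose=2:
            choose[4, 3] @ H1
              branch[0] choose=4:
                throw(1) @ H0 caught ⇒ 18
                H1 returns [18]
              branch[1] choose=3:
                throw(1) @ H0 caught ⇒ 18
                H1 returns [18]
          branch[2] choose=6:
            choose[4, 3] @ H1
              branch[0] choose=4:
                throw(1) @ H0 caught ⇒ 18
                H1 returns [18]
              branch[1] choose=3:
                throw(1) @ H0 caught ⇒ 18
                H1 returns [18]
  branch[1] choose=4:
    choose[5, 5] @ H1
      branch[0] choose=5:
        choose[1, 2, 6] @ H1
          branch[0] choose=1:
            choose[4, 3] @ H1
              branch[0] choose=4:
                throw(1) @ H0 caught ⇒ 18
                H1 returns [18]
              branch[1] choose=3:
                throw(1) @ H0 caught ⇒ 18
                H1 returns [18]
          branch[1] choose=2:
            choose[4, 3] @ H1
              branch[0] choose=4:
                throw(1) @ H0 caught ⇒ 18
                H1 returns [18]
              branch[1] choose=3:
                throw(1) @ H0 caught ⇒ 18
                H1 returns [18]
          branch[2] choose=6:
            choose[4, 3] @ H1
              branch[0] choose=4:
                throw(1) @ H0 caught ⇒ 18
                H1 returns [18]
              branch[1] choose=3:
                throw(1) @ H0 caught ⇒ 18
                H1 returns [18]
      branch[1] choose=5:
        choose[1, 2, 6] @ H1
          branch[0] choose=1:
            choose[4, 3] @ H1
              branch[0] choose=4:
                throw(1) @ H0 caught ⇒ 18
                H1 returns [18]
              branch[1] choose=3:
                throw(1) @ H0 caught ⇒ 18
                H1 returns [18]
          branch[1] choose=2:
            choose[4, 3] @ H1
              branch[0] choose=4:
                throw(1) @ H0 caught ⇒ 18
                H1 returns [18]
              branch[1] choose=3:
                throw(1) @ H0 caught ⇒ 18
                H1 returns [18]
          branch[2] choose=6:
            choose[4, 3] @ H1
              branch[0] choose=4:
                throw(1) @ H0 caught ⇒ 18
                H1 returns [18]
              branch[1] choose=3:
                throw(1) @ H0 caught ⇒ 18
                H1 returns [18]
= [18, 18, 18, 18, 18, 18, 18, 18, 18, 18, 18, 18, 18, 18, 18, 18, 18, 18, 18, 18, 18, 18, 18, 18]

Answer: 24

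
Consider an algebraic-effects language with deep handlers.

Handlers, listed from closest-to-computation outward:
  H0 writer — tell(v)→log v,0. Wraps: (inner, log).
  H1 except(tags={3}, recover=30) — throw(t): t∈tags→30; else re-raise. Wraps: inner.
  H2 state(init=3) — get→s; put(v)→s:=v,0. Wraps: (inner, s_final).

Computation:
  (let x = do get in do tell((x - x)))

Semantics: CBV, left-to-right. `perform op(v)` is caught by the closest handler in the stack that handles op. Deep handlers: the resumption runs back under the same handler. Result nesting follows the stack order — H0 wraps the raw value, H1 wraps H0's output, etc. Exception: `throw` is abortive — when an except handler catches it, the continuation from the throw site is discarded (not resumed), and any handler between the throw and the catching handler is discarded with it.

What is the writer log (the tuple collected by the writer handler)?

Working:
get @ H2 ⇒ 3
tell(0) @ H0 ⇒ log+=0
H0 returns (0, (0))
H1 returns (0, (0))
H2 returns ((0, (0)), 3)
= ((0, (0)), 3)

Answer: (0)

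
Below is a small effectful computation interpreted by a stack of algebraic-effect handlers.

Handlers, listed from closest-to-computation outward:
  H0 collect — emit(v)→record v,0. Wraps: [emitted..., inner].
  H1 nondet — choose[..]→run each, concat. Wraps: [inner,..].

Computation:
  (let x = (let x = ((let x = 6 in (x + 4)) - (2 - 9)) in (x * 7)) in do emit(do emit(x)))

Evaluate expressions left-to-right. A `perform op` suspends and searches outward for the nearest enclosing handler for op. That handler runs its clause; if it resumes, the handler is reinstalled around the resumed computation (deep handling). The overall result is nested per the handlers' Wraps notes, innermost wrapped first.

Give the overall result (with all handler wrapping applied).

Answer: [[119, 0, 0]]

Step-by-step:
emit(119) @ H0 ⇒ out+=119
emit(0) @ H0 ⇒ out+=0
H0 returns [119, 0, 0]
H1 returns [[119, 0, 0]]
= [[119, 0, 0]]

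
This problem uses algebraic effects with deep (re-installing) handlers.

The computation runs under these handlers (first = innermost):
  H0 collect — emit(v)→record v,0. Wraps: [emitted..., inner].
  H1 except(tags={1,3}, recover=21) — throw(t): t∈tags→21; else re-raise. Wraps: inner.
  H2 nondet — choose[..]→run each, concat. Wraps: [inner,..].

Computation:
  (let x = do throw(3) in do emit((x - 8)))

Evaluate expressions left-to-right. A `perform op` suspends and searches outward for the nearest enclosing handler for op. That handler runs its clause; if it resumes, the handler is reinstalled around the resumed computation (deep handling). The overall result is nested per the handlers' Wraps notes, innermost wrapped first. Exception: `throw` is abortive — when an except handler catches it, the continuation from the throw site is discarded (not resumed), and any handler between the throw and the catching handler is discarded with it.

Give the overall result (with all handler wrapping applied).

Step-by-step:
throw(3) @ H1 caught ⇒ 21
H2 returns [21]
= [21]

Answer: [21]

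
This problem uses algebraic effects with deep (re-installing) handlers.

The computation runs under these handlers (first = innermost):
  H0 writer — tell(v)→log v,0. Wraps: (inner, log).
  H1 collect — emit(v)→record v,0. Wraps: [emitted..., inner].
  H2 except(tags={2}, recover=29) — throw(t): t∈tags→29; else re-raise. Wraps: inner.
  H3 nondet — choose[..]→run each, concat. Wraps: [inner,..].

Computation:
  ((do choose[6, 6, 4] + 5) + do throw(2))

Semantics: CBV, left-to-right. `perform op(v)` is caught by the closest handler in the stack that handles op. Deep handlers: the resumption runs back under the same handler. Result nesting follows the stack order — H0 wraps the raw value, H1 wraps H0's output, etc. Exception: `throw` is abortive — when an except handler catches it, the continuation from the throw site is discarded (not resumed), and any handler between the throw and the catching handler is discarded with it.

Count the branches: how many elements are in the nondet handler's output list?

Working:
choose[6, 6, 4] @ H3
  branch[0] choose=6:
    throw(2) @ H2 caught ⇒ 29
    H3 returns [29]
  branch[1] choose=6:
    throw(2) @ H2 caught ⇒ 29
    H3 returns [29]
  branch[2] choose=4:
    throw(2) @ H2 caught ⇒ 29
    H3 returns [29]
= [29, 29, 29]

Answer: 3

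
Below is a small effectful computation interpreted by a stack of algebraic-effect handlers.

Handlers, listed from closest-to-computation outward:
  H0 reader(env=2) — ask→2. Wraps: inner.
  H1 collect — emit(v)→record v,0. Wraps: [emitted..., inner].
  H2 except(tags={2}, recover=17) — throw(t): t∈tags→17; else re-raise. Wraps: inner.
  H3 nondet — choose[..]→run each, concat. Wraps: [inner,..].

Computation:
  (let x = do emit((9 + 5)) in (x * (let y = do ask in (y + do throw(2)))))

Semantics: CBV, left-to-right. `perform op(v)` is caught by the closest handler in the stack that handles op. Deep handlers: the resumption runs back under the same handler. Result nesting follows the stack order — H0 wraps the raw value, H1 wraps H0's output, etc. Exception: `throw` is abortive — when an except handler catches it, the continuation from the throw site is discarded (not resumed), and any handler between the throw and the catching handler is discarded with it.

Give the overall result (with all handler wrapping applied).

Working:
emit(14) @ H1 ⇒ out+=14
ask @ H0 ⇒ 2
throw(2) @ H2 caught ⇒ 17
H3 returns [17]
= [17]

Answer: [17]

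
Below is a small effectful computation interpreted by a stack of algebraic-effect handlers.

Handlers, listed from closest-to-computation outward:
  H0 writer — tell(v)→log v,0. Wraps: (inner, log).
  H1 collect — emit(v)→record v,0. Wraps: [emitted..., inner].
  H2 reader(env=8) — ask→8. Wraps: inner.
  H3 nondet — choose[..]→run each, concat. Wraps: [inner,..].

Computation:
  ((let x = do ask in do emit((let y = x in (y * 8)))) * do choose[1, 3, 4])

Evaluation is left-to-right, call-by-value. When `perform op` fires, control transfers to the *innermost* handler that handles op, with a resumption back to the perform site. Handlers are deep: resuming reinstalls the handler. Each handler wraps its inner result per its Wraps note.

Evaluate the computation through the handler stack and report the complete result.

Evaluation trace:
ask @ H2 ⇒ 8
emit(64) @ H1 ⇒ out+=64
choose[1, 3, 4] @ H3
  branch[0] choose=1:
    H0 returns (0, ())
    H1 returns [64, (0, ())]
    H2 returns [64, (0, ())]
    H3 returns [[64, (0, ())]]
  branch[1] choose=3:
    H0 returns (0, ())
    H1 returns [64, (0, ())]
    H2 returns [64, (0, ())]
    H3 returns [[64, (0, ())]]
  branch[2] choose=4:
    H0 returns (0, ())
    H1 returns [64, (0, ())]
    H2 returns [64, (0, ())]
    H3 returns [[64, (0, ())]]
= [[64, (0, ())], [64, (0, ())], [64, (0, ())]]

Answer: [[64, (0, ())], [64, (0, ())], [64, (0, ())]]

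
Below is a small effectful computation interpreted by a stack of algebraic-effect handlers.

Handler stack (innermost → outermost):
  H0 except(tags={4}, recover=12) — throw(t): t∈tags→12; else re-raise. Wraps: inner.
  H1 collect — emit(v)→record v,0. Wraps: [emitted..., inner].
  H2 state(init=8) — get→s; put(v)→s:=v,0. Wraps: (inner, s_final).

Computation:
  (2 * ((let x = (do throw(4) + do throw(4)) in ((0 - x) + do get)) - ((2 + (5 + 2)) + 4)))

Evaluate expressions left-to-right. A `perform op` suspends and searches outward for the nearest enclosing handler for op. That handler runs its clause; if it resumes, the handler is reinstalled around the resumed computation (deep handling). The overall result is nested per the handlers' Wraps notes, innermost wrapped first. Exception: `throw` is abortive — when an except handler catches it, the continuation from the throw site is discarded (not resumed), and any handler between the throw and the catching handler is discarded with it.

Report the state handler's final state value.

Working:
throw(4) @ H0 caught ⇒ 12
H1 returns [12]
H2 returns ([12], 8)
= ([12], 8)

Answer: 8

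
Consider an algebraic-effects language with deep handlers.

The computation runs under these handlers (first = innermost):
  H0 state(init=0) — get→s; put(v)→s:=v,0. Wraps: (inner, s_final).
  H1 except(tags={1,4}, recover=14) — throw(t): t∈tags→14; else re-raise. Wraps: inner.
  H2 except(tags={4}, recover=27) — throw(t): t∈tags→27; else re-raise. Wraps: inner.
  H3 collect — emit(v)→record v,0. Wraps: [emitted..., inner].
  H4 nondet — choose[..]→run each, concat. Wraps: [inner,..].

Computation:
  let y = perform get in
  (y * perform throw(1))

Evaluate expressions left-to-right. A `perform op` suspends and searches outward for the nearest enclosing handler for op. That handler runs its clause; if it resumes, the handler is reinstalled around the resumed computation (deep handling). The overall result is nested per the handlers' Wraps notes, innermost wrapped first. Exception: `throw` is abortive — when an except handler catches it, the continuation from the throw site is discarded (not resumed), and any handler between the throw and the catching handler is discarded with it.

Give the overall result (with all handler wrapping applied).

Answer: [[14]]

Working:
get @ H0 ⇒ 0
throw(1) @ H1 caught ⇒ 14
H2 returns 14
H3 returns [14]
H4 returns [[14]]
= [[14]]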